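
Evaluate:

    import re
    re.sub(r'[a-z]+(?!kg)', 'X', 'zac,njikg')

`(?!…)`/`(?<!…)` only lets a position through if the neighbouring text does NOT match; no characters are consumed.
Matches: at [0:3] → 'zac'; at [4:9] → 'njikg'.
Each match is replaced by 'X'.

'X,X'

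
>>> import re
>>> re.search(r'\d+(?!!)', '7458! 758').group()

`(?!…)`/`(?<!…)` only lets a position through if the neighbouring text does NOT match; no characters are consumed.
`re.search` tries every starting position until one works.
The match spans [0:3] → '745'.

'745'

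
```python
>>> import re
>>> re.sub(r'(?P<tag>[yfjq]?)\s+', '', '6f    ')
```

'6'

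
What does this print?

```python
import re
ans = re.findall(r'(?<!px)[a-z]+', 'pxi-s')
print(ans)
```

`(?!…)`/`(?<!…)` only lets a position through if the neighbouring text does NOT match; no characters are consumed.
Scanning left to right: at [0:3] → 'pxi'; at [4:5] → 's'.
No capturing groups, so `findall` returns the 2 full match strings.

['pxi', 's']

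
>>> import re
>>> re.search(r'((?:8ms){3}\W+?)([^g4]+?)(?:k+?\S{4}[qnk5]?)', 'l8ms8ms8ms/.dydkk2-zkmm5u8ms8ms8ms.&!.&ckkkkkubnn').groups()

('8ms8ms8ms/', '.dyd')

The match spans [1:21] → '8ms8ms8ms/.dydkk2-zk'.
Captured: group 1 = '8ms8ms8ms/', group 2 = '.dyd'.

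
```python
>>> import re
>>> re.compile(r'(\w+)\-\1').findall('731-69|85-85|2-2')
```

A backreference is literal: `\1` must see the identical characters the first group matched.
Scanning left to right: at [7:12] match '85-85', group 1 = '85'; at [13:16] match '2-2', group 1 = '2'.
With a single group, `findall` returns only what that group captured — 2 items.

['85', '2']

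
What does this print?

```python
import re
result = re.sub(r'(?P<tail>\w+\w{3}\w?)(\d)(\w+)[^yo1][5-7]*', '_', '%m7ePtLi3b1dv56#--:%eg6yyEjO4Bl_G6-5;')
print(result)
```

Each match is replaced by '_'.

%_--:%_;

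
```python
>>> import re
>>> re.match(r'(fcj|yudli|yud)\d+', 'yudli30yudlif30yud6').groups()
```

`re.match` won't scan ahead — the pattern has to work from the very first character.
The match spans [0:7] → 'yudli30'.
Captured: group 1 = 'yudli'.

('yudli',)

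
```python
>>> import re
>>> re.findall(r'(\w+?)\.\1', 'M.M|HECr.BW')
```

A backreference is literal: `\1` must see the identical characters the first group matched.
Scanning left to right: at [0:3] match 'M.M', group 1 = 'M'.
`findall` collects group 1 from the one match (1 total).

['M']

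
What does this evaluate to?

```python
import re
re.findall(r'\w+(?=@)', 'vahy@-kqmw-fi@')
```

Because the assertion is zero-width, the text it checks is not consumed and won't appear in the result.
No capturing groups, so `findall` returns the 2 full match strings.

['vahy', 'fi']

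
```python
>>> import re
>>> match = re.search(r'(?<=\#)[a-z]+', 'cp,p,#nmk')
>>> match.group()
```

'nmk'

The `(?=…)`/`(?<=…)` assertion just peeks at neighbouring text; it doesn't advance the match position.
The match spans [6:9] → 'nmk'.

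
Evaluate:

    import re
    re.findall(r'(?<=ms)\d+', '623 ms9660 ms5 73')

['9660', '5']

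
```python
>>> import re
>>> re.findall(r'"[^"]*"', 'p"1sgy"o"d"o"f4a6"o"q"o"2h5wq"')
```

['"1sgy"', '"d"', '"f4a6"', '"q"', '"2h5wq"']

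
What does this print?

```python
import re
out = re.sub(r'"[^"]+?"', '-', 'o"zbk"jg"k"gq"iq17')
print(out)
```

Matches: at [1:6] → '"zbk"'; at [8:11] → '"k"'.
Each match is replaced by '-'.

o-jg-gq"iq17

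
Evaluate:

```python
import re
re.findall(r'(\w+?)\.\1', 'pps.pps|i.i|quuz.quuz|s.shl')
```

['pps', 'i', 'quuz', 's']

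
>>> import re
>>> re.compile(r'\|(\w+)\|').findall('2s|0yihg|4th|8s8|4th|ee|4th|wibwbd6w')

['0yihg', '8s8', 'ee']

`findall` collects group 1 from each match (3 total).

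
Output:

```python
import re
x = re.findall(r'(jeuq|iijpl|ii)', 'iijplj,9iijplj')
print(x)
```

Alternation tries branches left to right and keeps the first one that lets the overall match succeed at that position.
Matches: at [0:5] match 'iijpl', group 1 = 'iijpl'; at [8:13] match 'iijpl', group 1 = 'iijpl'.
With a single group, `findall` returns only what that group captured — 2 items.

['iijpl', 'iijpl']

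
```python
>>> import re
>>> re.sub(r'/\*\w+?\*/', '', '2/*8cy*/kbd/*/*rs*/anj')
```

Every occurrence is swapped for ''.

'2kbd/*anj'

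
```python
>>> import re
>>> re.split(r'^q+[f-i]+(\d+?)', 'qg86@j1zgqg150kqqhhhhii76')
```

The pattern matches anchored at the start of the string; then one or more of a literal 'q', then one or more of a character in [f-i]; then one or more of a digit (lazy) (captured).
Because the pattern has a capturing group, `split` also inserts each captured text between the pieces.

['', '8', '6@j1zgqg150kqqhhhhii76']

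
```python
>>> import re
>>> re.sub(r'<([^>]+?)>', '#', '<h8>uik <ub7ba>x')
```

Every occurrence is swapped for '#'.

'#uik #x'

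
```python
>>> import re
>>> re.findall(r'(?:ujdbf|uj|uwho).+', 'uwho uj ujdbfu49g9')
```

['uwho uj ujdbfu49g9']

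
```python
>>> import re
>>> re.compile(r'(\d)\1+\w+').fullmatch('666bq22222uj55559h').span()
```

After group 1 captures some text, `\1` only succeeds where that same text appears again.
`re.fullmatch` is like wrapping the pattern in `^…$` (in single-line mode).
The match spans [0:18] → '666bq22222uj55559h'.
Captured: group 1 = '6'.

(0, 18)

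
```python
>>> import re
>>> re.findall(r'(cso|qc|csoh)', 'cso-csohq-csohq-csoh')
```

['cso', 'cso', 'cso', 'cso']

Alternation tries branches left to right and keeps the first one that lets the overall match succeed at that position.
With a single group, `findall` returns only what that group captured — 4 items.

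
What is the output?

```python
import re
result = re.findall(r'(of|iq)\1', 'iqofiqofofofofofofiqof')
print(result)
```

After group 1 captures some text, `\1` only succeeds where that same text appears again.
One capturing group, so `findall` returns just the captured substring from each match — 3 in all.

['of', 'of', 'of']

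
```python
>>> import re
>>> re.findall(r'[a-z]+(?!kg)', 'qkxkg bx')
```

['qkxkg', 'bx']

`(?!…)`/`(?<!…)` only lets a position through if the neighbouring text does NOT match; no characters are consumed.
Scanning left to right: at [0:5] → 'qkxkg'; at [6:8] → 'bx'.
`findall` yields the raw match text (2 of them) because the pattern has no groups.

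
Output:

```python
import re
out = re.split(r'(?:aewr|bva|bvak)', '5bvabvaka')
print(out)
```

The regex engine tests alternatives in the order written; an earlier branch that matches wins even if a later one would match more.
Splitting on the pattern gives 3 pieces.

['5', '', 'ka']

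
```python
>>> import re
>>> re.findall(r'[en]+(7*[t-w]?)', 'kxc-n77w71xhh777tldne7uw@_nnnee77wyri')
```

['77w', '7u', '77w']

This matches one or more of one of [en]; then zero or more of a literal '7', then optionally a character in [t-w] (captured).
With a single group, `findall` returns only what that group captured — 3 items.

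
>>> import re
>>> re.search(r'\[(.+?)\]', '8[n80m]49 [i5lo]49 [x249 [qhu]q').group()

`re.search` scans for the first position where the pattern succeeds.
The match spans [1:7] → '[n80m]'.
Captured: group 1 = 'n80m'.

'[n80m]'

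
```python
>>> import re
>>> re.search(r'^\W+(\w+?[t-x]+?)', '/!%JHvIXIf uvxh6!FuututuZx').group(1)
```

'JHv'

This matches anchored at the start of the string; then one or more of a non-word character; then one or more of a word character (lazy), then one or more of a character in [t-x] (lazy) (captured).
`re.search` scans for the first position where the pattern succeeds.
The match spans [0:6] → '/!%JHv'.
Captured: group 1 = 'JHv'.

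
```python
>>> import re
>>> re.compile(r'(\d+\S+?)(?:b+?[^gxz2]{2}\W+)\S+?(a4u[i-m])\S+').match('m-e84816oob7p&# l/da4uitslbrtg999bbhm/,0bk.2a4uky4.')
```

`re.match` only tries the pattern at the start of the string.
Here position 0 doesn't satisfy it, so the call returns None.

None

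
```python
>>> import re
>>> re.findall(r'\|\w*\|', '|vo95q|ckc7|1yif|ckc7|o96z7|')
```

['|vo95q|', '|1yif|', '|o96z7|']

With no groups in the pattern, `findall` gives back each whole match — 3 here.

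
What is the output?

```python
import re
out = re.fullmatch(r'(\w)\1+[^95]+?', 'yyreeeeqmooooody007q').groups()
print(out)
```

The match spans [0:20] → 'yyreeeeqmooooody007q'.
Captured: group 1 = 'y'.

('y',)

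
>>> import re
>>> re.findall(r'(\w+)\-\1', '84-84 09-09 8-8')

['84', '09', '8']

The backreference `\1` re-matches whatever the first group consumed, character for character.
Matches: at [0:5] match '84-84', group 1 = '84'; at [6:11] match '09-09', group 1 = '09'; at [12:15] match '8-8', group 1 = '8'.
Because there's exactly one group, `findall` drops the full match and keeps group 1 from each hit.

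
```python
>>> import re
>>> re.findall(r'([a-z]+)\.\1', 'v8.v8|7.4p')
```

With a single group, `findall` returns only what that group captured — 0 items.
Nothing in the string satisfies the pattern, so the list is empty.

[]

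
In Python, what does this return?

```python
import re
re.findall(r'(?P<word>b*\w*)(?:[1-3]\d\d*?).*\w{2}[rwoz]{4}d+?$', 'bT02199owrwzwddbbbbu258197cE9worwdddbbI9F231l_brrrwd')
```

['bT02199owrwzwddbbbbu258197cE9worwdddbbI9F2']

The pattern matches zero or more of a literal 'b', then zero or more of a word character (captured as 'word'); then a character in [1-3], then a digit, then zero or more of a digit (lazy) (non-capturing group); then zero or more of any character, then exactly 2 of a word character; then exactly 4 of one of [rwoz]; then one or more of a literal 'd' (lazy); then anchored at the end.
Scanning left to right: at [0:52] match 'bT02199owrwzwddbbbbu258197cE9worwdddbbI9F231l_brrrwd', group 1 = 'bT02199owrwzwddbbbbu258197cE9worwdddbbI9F2'.
Because there's exactly one group, `findall` drops the full match and keeps group 1 from the one hit.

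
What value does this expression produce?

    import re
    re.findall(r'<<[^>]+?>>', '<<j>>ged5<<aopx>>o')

['<<j>>', '<<aopx>>']

Walking the string: at [0:5] → '<<j>>'; at [9:17] → '<<aopx>>'.
No capturing groups, so `findall` returns the 2 full match strings.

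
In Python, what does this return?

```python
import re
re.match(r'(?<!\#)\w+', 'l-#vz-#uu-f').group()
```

`re.match` only tries the pattern at the start of the string.
The match spans [0:1] → 'l'.

'l'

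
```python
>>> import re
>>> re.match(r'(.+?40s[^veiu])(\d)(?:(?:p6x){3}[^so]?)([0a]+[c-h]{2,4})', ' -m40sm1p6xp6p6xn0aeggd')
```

With `match`, the pattern is implicitly anchored at the beginning.
Here position 0 doesn't satisfy it, so the call returns None.

None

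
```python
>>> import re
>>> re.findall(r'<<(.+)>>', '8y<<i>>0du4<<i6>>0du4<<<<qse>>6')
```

['i>>0du4<<i6>>0du4<<<<qse']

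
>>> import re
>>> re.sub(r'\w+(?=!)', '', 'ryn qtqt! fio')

The lookaround is zero-width — it requires the adjacent text to match without consuming it, so the asserted text isn't part of the match.
Matches: at [4:8] → 'qtqt'.
Each match is replaced by ''.

'ryn ! fio'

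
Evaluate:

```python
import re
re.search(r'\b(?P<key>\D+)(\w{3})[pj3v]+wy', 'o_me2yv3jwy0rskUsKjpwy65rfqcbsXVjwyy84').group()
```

The pattern matches a word boundary (`\b`, zero-width); then one or more of a non-digit (captured as 'key'); then exactly 3 of a word character (captured); then one or more of one of [pj3v], then the literal 'wy'.
`re.search` scans for the first position where the pattern succeeds.
The match spans [0:11] → 'o_me2yv3jwy'.
Captured: group 1 = 'o_me', group 2 = '2yv'.

'o_me2yv3jwy'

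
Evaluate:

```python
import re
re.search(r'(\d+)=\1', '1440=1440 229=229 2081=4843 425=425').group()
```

'1440=1440'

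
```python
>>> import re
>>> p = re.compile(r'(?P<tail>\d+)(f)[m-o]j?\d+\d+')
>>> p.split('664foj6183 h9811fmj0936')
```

['', '664', 'f', ' h', '9811', 'f', '']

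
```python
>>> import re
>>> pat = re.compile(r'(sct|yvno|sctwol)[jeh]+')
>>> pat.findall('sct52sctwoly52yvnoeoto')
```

['yvno']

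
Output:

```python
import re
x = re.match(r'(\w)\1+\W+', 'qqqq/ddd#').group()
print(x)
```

qqqq/

`re.match` won't scan ahead — the pattern has to work from the very first character.
The match spans [0:5] → 'qqqq/'.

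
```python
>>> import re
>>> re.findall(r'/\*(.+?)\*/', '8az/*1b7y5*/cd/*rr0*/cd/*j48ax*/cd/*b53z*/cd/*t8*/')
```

['1b7y5', 'rr0', 'j48ax', 'b53z', 't8']

Because there's exactly one group, `findall` drops the full match and keeps group 1 from each hit.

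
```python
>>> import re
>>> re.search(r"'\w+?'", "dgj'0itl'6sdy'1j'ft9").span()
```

(3, 9)

The match spans [3:9] → "'0itl'".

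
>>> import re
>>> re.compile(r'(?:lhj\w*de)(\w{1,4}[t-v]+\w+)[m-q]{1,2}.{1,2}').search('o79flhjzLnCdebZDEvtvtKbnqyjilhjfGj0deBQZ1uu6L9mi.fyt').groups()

This matches the literal 'lhj', then zero or more of a word character, then the literal 'de' (non-capturing group); then 1 to 4 of a word character, then one or more of a character in [t-v], then one or more of a word character (captured); then 1 to 2 of a character in [m-q], then 1 to 2 of any character.
`re.search` tries every starting position until one works.
The match spans [4:49] → 'lhjzLnCdebZDEvtvtKbnqyjilhjfGj0deBQZ1uu6L9mi.'.
Captured: group 1 = 'BQZ1uu6L9'.

('BQZ1uu6L9',)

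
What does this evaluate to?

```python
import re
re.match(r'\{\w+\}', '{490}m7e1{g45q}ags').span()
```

`re.match` won't scan ahead — the pattern has to work from the very first character.
The match spans [0:5] → '{490}'.

(0, 5)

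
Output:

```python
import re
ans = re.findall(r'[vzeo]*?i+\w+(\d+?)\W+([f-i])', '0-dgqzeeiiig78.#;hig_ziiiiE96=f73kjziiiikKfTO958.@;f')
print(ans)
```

The pattern matches zero or more of one of [vzeo] (lazy), then one or more of the literal 'i', then one or more of a word character; then one or more of a digit (lazy) (captured); then one or more of a non-word character; then a character in [f-i] (captured).
Walking the string: at [5:18] match 'zeeiiig78.#;h', groups = ('8', 'h'); at [18:31] match 'ig_ziiiiE96=f', groups = ('6', 'f'); at [35:52] match 'ziiiikKfTO958.@;f', groups = ('8', 'f').
2 groups means each result is a tuple of 2 captured strings — 3 here.

[('8', 'h'), ('6', 'f'), ('8', 'f')]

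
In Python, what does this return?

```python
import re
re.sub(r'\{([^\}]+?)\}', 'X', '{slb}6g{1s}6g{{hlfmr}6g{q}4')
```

'X6gX6gX6gX4'

`sub` substitutes 'X' at each match site.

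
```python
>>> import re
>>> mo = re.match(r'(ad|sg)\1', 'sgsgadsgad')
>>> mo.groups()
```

('sg',)

The backreference `\1` re-matches whatever the first group consumed, character for character.
`re.match` won't scan ahead — the pattern has to work from the very first character.
The match spans [0:4] → 'sgsg'.
Captured: group 1 = 'sg'.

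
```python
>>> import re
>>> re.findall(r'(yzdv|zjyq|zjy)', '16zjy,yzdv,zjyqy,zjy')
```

['zjy', 'yzdv', 'zjyq', 'zjy']

Branches in `(...|...)` are attempted left-to-right; the first branch that allows the whole pattern to succeed is taken.
Matches: at [2:5] match 'zjy', group 1 = 'zjy'; at [6:10] match 'yzdv', group 1 = 'yzdv'; at [11:15] match 'zjyq', group 1 = 'zjyq'; at [17:20] match 'zjy', group 1 = 'zjy'.
`findall` collects group 1 from each match (4 total).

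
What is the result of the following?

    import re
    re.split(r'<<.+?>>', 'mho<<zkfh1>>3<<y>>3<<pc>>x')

['mho', '3', '3', 'x']

The `?` after the quantifier makes it lazy — it takes as little as possible before letting the rest of the pattern try.
Each match becomes a cut point; 4 segments remain.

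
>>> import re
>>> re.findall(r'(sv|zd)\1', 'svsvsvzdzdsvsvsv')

`\1` is not a pattern — it's the concrete string captured by group 1, re-applied verbatim.
Matches: at [0:4] match 'svsv', group 1 = 'sv'; at [6:10] match 'zdzd', group 1 = 'zd'; at [10:14] match 'svsv', group 1 = 'sv'.
Because there's exactly one group, `findall` drops the full match and keeps group 1 from each hit.

['sv', 'zd', 'sv']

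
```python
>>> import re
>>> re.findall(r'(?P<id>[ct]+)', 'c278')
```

['c']

Pattern: one or more of one of [ct] (captured as 'id').
Scanning left to right: at [0:1] match 'c', group 1 = 'c'.
`findall` collects group 1 from the one match (1 total).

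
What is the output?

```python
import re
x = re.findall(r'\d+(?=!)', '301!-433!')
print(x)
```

The positive lookaround only admits positions where the adjacent text matches; those characters stay outside the span.
Scanning left to right: at [0:3] → '301'; at [5:8] → '433'.
With no groups in the pattern, `findall` gives back each whole match — 2 here.

['301', '433']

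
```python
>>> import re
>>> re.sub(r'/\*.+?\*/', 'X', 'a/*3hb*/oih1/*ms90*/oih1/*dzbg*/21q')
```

Each match is replaced by 'X'.

'aXoih1Xoih1X21q'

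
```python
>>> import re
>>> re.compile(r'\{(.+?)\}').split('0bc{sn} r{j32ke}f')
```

['0bc', 'sn', ' r', 'j32ke', 'f']

The `?` after the quantifier makes it lazy — it takes as little as possible before letting the rest of the pattern try.
Because the pattern has a capturing group, `split` also inserts each captured text between the pieces.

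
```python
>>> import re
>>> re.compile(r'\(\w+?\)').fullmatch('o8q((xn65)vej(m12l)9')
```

None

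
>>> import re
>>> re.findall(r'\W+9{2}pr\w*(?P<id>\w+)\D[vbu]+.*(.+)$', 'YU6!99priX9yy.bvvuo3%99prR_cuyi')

[('y', 'i')]

This matches one or more of a non-word character; then exactly 2 of the literal '9', then the literal 'pr', then zero or more of a word character; then one or more of a word character (captured as 'id'); then a non-digit; then one or more of one of [vbu], then zero or more of any character; then one or more of any character (captured); then anchored at the end.
Scanning left to right: at [3:31] match '!99priX9yy.bvvuo3%99prR_cuyi', groups = ('y', 'i').
2 groups means the one result is a tuple of 2 captured strings — 1 here.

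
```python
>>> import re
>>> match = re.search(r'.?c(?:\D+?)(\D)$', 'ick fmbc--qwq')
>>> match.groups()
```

('q',)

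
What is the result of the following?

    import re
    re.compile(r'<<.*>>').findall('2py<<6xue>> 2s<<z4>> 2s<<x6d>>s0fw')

['<<6xue>> 2s<<z4>> 2s<<x6d>>']

Matches: at [3:30] → '<<6xue>> 2s<<z4>> 2s<<x6d>>'.
With no groups in the pattern, `findall` gives back each whole match — 1 here.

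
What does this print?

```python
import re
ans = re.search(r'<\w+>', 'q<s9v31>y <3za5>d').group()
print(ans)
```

<s9v31>

`re.search` scans for the first position where the pattern succeeds.
The match spans [1:8] → '<s9v31>'.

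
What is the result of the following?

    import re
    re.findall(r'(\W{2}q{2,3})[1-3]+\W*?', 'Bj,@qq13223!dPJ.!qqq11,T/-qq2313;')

The pattern matches exactly 2 of a non-word character, then 2 to 3 of a literal 'q' (captured); then one or more of a character in [1-3], then zero or more of a non-word character (lazy).
Scanning left to right: at [2:11] match ',@qq13223', group 1 = ',@qq'; at [15:22] match '.!qqq11', group 1 = '.!qqq'; at [24:32] match '/-qq2313', group 1 = '/-qq'.
`findall` collects group 1 from each match (3 total).

[',@qq', '.!qqq', '/-qq']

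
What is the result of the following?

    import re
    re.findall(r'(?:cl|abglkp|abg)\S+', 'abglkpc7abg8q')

['abglkpc7abg8q']

Scanning left to right: at [0:13] → 'abglkpc7abg8q'.
With no groups in the pattern, `findall` gives back each whole match — 1 here.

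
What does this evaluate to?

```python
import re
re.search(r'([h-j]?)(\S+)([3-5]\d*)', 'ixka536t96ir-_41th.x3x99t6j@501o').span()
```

(0, 31)

The pattern matches optionally a character in [h-j] (captured); then one or more of a non-whitespace character (captured); then a character in [3-5], then zero or more of a digit (captured).
The match spans [0:31] → 'ixka536t96ir-_41th.x3x99t6j@501'.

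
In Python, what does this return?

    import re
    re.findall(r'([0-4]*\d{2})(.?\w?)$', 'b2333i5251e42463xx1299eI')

[('1299', 'eI')]

The pattern matches zero or more of a character in [0-4], then exactly 2 of a digit (captured); then optionally any character, then optionally a word character (captured); then anchored at the end.
Walking the string: at [18:24] match '1299eI', groups = ('1299', 'eI').
2 groups means the one result is a tuple of 2 captured strings — 1 here.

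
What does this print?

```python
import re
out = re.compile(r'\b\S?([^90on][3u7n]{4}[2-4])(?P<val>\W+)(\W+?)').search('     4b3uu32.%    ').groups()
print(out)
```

('b3uu32', '.%   ', ' ')

This matches a word boundary (`\b`, zero-width); then optionally a non-whitespace character; then any character except [90on], then exactly 4 of one of [3u7n], then a character in [2-4] (captured); then one or more of a non-word character (captured as 'val'); then one or more of a non-word character (lazy) (captured).
`search` walks the string left to right and returns the first match it finds.
The match spans [5:18] → '4b3uu32.%    '.
Captured: group 1 = 'b3uu32', group 2 = '.%   ', group 3 = ' '.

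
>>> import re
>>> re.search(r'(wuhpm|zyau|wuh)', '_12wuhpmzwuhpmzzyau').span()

(3, 8)

Alternation tries branches left to right and keeps the first one that lets the overall match succeed at that position.
The match spans [3:8] → 'wuhpm'.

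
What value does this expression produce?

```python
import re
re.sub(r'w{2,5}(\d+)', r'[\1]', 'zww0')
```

'z[0]'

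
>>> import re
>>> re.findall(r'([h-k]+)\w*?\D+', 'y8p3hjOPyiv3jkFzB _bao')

['hj', 'jk']

This matches one or more of a character in [h-k] (captured); then zero or more of a word character (lazy), then one or more of a non-digit.
Matches: at [4:11] match 'hjOPyiv', group 1 = 'hj'; at [12:22] match 'jkFzB _bao', group 1 = 'jk'.
`findall` collects group 1 from each match (2 total).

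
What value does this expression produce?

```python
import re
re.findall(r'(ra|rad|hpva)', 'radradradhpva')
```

The regex engine tests alternatives in the order written; an earlier branch that matches wins even if a later one would match more.
Walking the string: at [0:2] match 'ra', group 1 = 'ra'; at [3:5] match 'ra', group 1 = 'ra'; at [6:8] match 'ra', group 1 = 'ra'; at [9:13] match 'hpva', group 1 = 'hpva'.
One capturing group, so `findall` returns just the captured substring from each match — 4 in all.

['ra', 'ra', 'ra', 'hpva']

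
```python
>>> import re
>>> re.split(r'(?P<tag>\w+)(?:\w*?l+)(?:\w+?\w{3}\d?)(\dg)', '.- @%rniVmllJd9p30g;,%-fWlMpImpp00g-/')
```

['.- @%', 'rniVml', '0g', ';,%-', 'fW', '0g', '-/']

The pattern matches one or more of a word character (captured as 'tag'); then zero or more of a word character (lazy), then one or more of the literal 'l' (non-capturing group); then one or more of a word character (lazy), then exactly 3 of a word character, then optionally a digit (non-capturing group); then a digit, then the literal 'g' (captured).
Matches to split on: at [5:19] → 'rniVmllJd9p30g'; at [23:35] → 'fWlMpImpp00g'.
Because the pattern has a capturing group, `split` also inserts each captured text between the pieces.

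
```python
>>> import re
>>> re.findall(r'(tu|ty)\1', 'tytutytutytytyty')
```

`\1` is not a pattern — it's the concrete string captured by group 1, re-applied verbatim.
Walking the string: at [8:12] match 'tyty', group 1 = 'ty'; at [12:16] match 'tyty', group 1 = 'ty'.
Because there's exactly one group, `findall` drops the full match and keeps group 1 from each hit.

['ty', 'ty']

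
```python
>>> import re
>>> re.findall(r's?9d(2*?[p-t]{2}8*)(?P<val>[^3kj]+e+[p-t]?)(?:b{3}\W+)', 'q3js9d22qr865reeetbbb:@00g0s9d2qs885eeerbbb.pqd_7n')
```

[('22qr8', '65reeetbbb:@00g0s9d2qs885eeer')]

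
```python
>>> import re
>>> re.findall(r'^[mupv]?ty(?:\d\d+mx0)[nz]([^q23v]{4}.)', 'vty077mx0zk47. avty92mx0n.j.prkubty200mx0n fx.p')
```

['k47. ']

Pattern: anchored at the start of the string; then optionally one of [mupv], then the literal 'ty'; then a digit, then one or more of a digit, then the literal 'mx0' (non-capturing group); then one of [nz]; then exactly 4 of any character except [q23v], then any character (captured).
Scanning left to right: at [0:15] match 'vty077mx0zk47. ', group 1 = 'k47. '.
`findall` collects group 1 from the one match (1 total).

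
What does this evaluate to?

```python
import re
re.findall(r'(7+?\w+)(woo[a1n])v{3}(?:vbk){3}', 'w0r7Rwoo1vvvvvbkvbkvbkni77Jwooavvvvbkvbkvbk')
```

Pattern: one or more of the literal '7' (lazy), then one or more of a word character (captured); then the literal 'woo', then one of [a1n] (captured); then exactly 3 of the literal 'v', then the literal 'vbk' repeated 3 times.
`findall` packs the 2 group values into a tuple for every match.

[('7Rwoo1vvvvvbkvbkvbkni77J', 'wooa')]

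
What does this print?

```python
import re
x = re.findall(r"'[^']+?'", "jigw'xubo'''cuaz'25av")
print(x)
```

["'xubo'", "'cuaz'"]

Walking the string: at [4:10] → "'xubo'"; at [11:17] → "'cuaz'".
No capturing groups, so `findall` returns the 2 full match strings.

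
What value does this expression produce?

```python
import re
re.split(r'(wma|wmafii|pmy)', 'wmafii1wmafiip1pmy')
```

`|` is ordered: at each position the engine commits to the first alternative that works.
Matches to split on: at [0:3] → 'wma'; at [7:10] → 'wma'; at [15:18] → 'pmy'.
The group in the pattern means `split` returns the separators' captures alongside the pieces.

['', 'wma', 'fii1', 'wma', 'fiip1', 'pmy', '']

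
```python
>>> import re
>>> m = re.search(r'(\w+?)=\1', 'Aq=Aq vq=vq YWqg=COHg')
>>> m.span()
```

(0, 5)

`\1` is not a pattern — it's the concrete string captured by group 1, re-applied verbatim.
The match spans [0:5] → 'Aq=Aq'.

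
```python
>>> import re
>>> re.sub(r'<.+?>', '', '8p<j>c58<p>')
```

'8pc58'

A non-greedy quantifier consumes as few characters as it can — just enough that the remainder of the pattern still matches from where it stops; whatever follows it matches normally.
Matches: at [2:5] → '<j>'; at [8:11] → '<p>'.
`sub` substitutes '' at each match site.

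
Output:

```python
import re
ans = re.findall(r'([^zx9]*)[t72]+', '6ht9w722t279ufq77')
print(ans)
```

The pattern matches zero or more of any character except [zx9] (captured); then one or more of one of [t72].
Scanning left to right: at [0:3] match '6ht', group 1 = '6h'; at [4:11] match 'w722t27', group 1 = 'w722t2'; at [12:17] match 'ufq77', group 1 = 'ufq7'.
With a single group, `findall` returns only what that group captured — 3 items.

['6h', 'w722t2', 'ufq7']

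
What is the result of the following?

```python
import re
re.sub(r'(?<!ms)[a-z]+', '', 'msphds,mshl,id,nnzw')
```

A negative assertion filters positions out without eating any characters.
Each match is replaced by ''.

',,,'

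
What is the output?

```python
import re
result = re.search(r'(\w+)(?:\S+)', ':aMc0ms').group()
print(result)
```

aMc0ms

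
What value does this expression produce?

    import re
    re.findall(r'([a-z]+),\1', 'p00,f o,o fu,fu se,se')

`\1` is not a pattern — it's the concrete string captured by group 1, re-applied verbatim.
`findall` collects group 1 from each match (3 total).

['o', 'fu', 'se']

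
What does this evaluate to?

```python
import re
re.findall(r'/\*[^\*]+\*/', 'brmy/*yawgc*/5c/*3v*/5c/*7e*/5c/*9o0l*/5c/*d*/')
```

['/*yawgc*/', '/*3v*/', '/*7e*/', '/*9o0l*/', '/*d*/']

Scanning left to right: at [4:13] → '/*yawgc*/'; at [15:21] → '/*3v*/'; at [23:29] → '/*7e*/'; at [31:39] → '/*9o0l*/'; at [41:46] → '/*d*/'.
With no groups in the pattern, `findall` gives back each whole match — 5 here.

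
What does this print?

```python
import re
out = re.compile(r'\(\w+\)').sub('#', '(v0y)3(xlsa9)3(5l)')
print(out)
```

#3#3#

`sub` substitutes '#' at each match site.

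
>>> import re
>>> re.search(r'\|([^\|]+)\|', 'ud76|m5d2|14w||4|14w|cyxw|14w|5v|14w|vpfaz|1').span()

`re.search` tries every starting position until one works.
The match spans [4:10] → '|m5d2|'.
Captured: group 1 = 'm5d2'.

(4, 10)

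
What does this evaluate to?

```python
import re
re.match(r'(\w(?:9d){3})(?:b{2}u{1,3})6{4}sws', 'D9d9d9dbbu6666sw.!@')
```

`re.match` won't scan ahead — the pattern has to work from the very first character.
Here the string doesn't start with a match, so the call returns None.

None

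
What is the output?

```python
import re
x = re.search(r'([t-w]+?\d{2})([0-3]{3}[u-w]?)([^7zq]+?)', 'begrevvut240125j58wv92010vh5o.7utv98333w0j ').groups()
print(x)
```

('vvut24', '012', '5')

The match spans [5:15] → 'vvut240125'.
Captured: group 1 = 'vvut24', group 2 = '012', group 3 = '5'.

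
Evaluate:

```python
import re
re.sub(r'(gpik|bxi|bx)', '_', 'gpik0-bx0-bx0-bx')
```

Matches: at [0:4] → 'gpik'; at [6:8] → 'bx'; at [10:12] → 'bx'; at [14:16] → 'bx'.
Every occurrence is swapped for '_'.

'_0-_0-_0-_'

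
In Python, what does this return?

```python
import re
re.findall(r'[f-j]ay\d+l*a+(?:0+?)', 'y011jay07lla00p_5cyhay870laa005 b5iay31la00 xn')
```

['jay07lla0', 'hay870laa0', 'iay31la0']

Because the quantifier is non-greedy, it stops expanding at the earliest point where the rest of the pattern can succeed.
`findall` yields the raw match text (3 of them) because the pattern has no groups.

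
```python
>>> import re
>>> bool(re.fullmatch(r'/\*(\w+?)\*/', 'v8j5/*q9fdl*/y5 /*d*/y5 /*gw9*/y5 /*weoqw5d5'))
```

False

`re.fullmatch` requires the pattern to consume the entire string.
Here there's no way to consume every character, so the call returns None, and `bool(None)` is False.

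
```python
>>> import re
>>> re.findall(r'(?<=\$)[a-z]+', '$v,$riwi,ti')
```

['v', 'riwi']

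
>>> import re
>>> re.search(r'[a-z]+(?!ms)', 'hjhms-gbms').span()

(0, 5)

The negative lookaround is zero-width — it rules out positions where the adjacent text would match, without consuming anything.
`re.search` scans for the first position where the pattern succeeds.
The match spans [0:5] → 'hjhms'.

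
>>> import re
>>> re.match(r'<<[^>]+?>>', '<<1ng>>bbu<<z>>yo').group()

`re.match` won't scan ahead — the pattern has to work from the very first character.
The match spans [0:7] → '<<1ng>>'.

'<<1ng>>'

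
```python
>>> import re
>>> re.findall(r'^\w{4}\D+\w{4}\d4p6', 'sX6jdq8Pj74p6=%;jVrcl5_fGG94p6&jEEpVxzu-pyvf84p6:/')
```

['sX6jdq8Pj74p6']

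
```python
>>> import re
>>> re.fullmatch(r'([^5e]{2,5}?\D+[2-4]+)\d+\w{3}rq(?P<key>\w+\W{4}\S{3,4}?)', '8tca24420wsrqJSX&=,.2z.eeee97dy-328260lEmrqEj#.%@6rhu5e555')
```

Pattern: 2 to 5 of any character except [5e] (lazy), then one or more of a non-digit, then one or more of a character in [2-4] (captured); then one or more of a digit, then exactly 3 of a word character, then the literal 'rq'; then one or more of a word character, then exactly 4 of a non-word character, then 3 to 4 of a non-whitespace character (lazy) (captured as 'key').
`re.fullmatch` requires the pattern to consume the entire string.
Here the string isn't matched end-to-end, so the call returns None.

None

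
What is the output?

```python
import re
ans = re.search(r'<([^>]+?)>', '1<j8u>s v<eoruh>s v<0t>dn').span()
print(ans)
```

(1, 6)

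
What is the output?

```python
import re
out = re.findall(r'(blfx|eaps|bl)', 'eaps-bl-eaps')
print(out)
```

['eaps', 'bl', 'eaps']

With a single group, `findall` returns only what that group captured — 3 items.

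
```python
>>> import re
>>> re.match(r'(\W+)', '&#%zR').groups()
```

The pattern matches one or more of a non-word character (captured).
`re.match` won't scan ahead — the pattern has to work from the very first character.
The match spans [0:3] → '&#%'.
Captured: group 1 = '&#%'.

('&#%',)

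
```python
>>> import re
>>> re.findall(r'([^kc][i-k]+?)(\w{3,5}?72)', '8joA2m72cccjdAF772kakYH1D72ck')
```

[('8j', 'oA2m72'), ('ak', 'YH1D72')]

The pattern matches any character except [kc], then one or more of a character in [i-k] (lazy) (captured); then 3 to 5 of a word character (lazy), then the literal '72' (captured).
Matches: at [0:8] match '8joA2m72', groups = ('8j', 'oA2m72'); at [19:27] match 'akYH1D72', groups = ('ak', 'YH1D72').
2 groups means each result is a tuple of 2 captured strings — 2 here.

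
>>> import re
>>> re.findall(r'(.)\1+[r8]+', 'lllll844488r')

After group 1 captures some text, `\1` only succeeds where that same text appears again.
Walking the string: at [0:6] match 'lllll8', group 1 = 'l'; at [6:12] match '44488r', group 1 = '4'.
Because there's exactly one group, `findall` drops the full match and keeps group 1 from each hit.

['l', '4']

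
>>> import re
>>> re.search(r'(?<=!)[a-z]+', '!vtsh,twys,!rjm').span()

Because the assertion is zero-width, the text it checks is not consumed and won't appear in the result.
The match spans [1:5] → 'vtsh'.

(1, 5)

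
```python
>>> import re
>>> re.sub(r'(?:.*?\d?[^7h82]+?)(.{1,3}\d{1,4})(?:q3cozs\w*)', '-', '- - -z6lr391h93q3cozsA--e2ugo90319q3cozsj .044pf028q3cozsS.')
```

'---.'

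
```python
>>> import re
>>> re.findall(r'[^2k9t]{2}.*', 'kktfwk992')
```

['fwk992']

No capturing groups, so `findall` returns the 1 full match string.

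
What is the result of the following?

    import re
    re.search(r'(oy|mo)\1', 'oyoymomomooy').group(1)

'oy'

The match spans [0:4] → 'oyoy'.
Captured: group 1 = 'oy'.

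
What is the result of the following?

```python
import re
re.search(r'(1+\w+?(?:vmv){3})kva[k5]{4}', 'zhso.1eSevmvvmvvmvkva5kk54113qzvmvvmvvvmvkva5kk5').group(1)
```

'1eSevmvvmvvmv'

Pattern: one or more of the literal '1', then one or more of a word character (lazy), then the literal 'vmv' repeated 3 times (captured); then the literal 'kva', then exactly 4 of one of [k5].
`re.search` scans for the first position where the pattern succeeds.
The match spans [5:25] → '1eSevmvvmvvmvkva5kk5'.
Captured: group 1 = '1eSevmvvmvvmv'.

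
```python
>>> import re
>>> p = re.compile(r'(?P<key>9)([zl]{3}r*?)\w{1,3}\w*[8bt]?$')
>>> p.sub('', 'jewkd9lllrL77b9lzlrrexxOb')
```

'jewkd'

`sub` substitutes '' at each match site.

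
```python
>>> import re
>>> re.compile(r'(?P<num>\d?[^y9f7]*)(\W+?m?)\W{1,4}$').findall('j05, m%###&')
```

`findall` packs the 2 group values into a tuple for every match.

[('j05, m%##', '#')]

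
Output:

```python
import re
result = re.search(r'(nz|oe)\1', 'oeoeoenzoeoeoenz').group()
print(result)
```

After group 1 captures some text, `\1` only succeeds where that same text appears again.
The match spans [0:4] → 'oeoe'.

oeoe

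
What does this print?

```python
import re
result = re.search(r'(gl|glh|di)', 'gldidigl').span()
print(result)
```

(0, 2)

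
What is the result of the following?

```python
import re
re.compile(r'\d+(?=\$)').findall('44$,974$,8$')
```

['44', '974', '8']

Lookahead/lookbehind check context without consuming it, so the matched span excludes the asserted characters.
Matches: at [0:2] → '44'; at [4:7] → '974'; at [9:10] → '8'.
`findall` yields the raw match text (3 of them) because the pattern has no groups.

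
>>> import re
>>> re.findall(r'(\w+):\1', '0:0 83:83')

['0', '83']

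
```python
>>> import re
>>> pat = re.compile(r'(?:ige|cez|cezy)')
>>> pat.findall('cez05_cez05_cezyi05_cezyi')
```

['cez', 'cez', 'cez', 'cez']

Alternation isn't longest-match — the leftmost alternative that fits at this position is chosen.
Scanning left to right: at [0:3] → 'cez'; at [6:9] → 'cez'; at [12:15] → 'cez'; at [20:23] → 'cez'.
Since nothing is captured, `findall` lists the 4 matched substrings directly.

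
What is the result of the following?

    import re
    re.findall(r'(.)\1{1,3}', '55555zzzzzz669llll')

['5', 'z', 'z', '6', 'l']

The backreference `\1` re-matches whatever the first group consumed, character for character.
`findall` collects group 1 from each match (5 total).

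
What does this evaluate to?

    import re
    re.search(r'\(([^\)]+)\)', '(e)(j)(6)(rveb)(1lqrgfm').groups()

The match spans [0:3] → '(e)'.
Captured: group 1 = 'e'.

('e',)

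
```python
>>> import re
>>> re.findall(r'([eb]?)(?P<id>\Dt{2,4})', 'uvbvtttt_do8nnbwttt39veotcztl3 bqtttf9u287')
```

[('b', 'vtttt'), ('b', 'wttt'), ('b', 'qttt')]

The pattern matches optionally one of [eb] (captured); then a non-digit, then 2 to 4 of the literal 't' (captured as 'id').
Scanning left to right: at [2:8] match 'bvtttt', groups = ('b', 'vtttt'); at [14:19] match 'bwttt', groups = ('b', 'wttt'); at [31:36] match 'bqttt', groups = ('b', 'qttt').
Multiple groups make `findall` return tuples — one 2-tuple for each match.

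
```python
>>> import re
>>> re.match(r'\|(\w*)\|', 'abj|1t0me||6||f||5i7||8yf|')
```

`match` is anchored at position 0; if the pattern doesn't fit there, it returns None.
Here the string doesn't start with a match, so the call returns None.

None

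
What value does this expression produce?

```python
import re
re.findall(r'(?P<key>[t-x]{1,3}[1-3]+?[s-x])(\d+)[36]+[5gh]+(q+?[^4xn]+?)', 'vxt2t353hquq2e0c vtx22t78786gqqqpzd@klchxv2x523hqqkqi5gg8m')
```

[('vxt2t', '35', 'qu'), ('vtx22t', '7878', 'qq'), ('xv2x', '52', 'qq')]

Pattern: 1 to 3 of a character in [t-x], then one or more of a character in [1-3] (lazy), then a character in [s-x] (captured as 'key'); then one or more of a digit (captured); then one or more of one of [36], then one or more of one of [5gh]; then one or more of the literal 'q' (lazy), then one or more of any character except [4xn] (lazy) (captured).
With the lazy modifier that quantifier settles for the fewest repetitions that let the rest of the pattern succeed (the atoms after it are unaffected and can still be greedy).
Scanning left to right: at [0:11] match 'vxt2t353hqu', groups = ('vxt2t', '35', 'qu'); at [17:31] match 'vtx22t78786gqq', groups = ('vtx22t', '7878', 'qq'); at [40:50] match 'xv2x523hqq', groups = ('xv2x', '52', 'qq').
With 3 capturing groups, `findall` returns a 3-tuple per match.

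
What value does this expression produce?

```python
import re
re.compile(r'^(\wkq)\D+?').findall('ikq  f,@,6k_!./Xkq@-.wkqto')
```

With a single group, `findall` returns only what that group captured — 1 item.

['ikq']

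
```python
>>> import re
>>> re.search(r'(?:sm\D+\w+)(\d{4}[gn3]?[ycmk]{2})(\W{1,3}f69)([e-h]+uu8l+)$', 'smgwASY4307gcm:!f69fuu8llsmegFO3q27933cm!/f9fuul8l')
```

Pattern: the literal 'sm', then one or more of a non-digit, then one or more of a word character (non-capturing group); then exactly 4 of a digit, then optionally one of [gn3], then exactly 2 of one of [ycmk] (captured); then 1 to 3 of a non-word character, then the literal 'f69' (captured); then one or more of a character in [e-h], then the literal 'uu8', then one or more of a literal 'l' (captured); then anchored at the end.
`re.search` tries every starting position until one works.
Here no position works, so the call returns None.

None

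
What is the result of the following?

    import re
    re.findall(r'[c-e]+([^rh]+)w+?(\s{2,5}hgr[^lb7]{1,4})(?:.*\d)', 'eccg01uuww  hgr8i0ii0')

[('g01uuw', '  hgr8i0i')]

This matches one or more of a character in [c-e]; then one or more of any character except [rh] (captured); then one or more of a literal 'w' (lazy); then 2 to 5 of whitespace, then the literal 'hgr', then 1 to 4 of any character except [lb7] (captured); then zero or more of any character, then a digit (non-capturing group).
Walking the string: at [0:21] match 'eccg01uuww  hgr8i0ii0', groups = ('g01uuw', '  hgr8i0i').
With 2 capturing groups, `findall` returns a 2-tuple per match.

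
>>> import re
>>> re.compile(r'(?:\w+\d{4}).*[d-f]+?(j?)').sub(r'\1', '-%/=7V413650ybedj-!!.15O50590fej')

Pattern: one or more of a word character, then exactly 4 of a digit (non-capturing group); then zero or more of any character, then one or more of a character in [d-f] (lazy); then optionally a literal 'j' (captured).
The replacement refers to a captured group, so each match is rewritten using its own captured text.

'-%/=j'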